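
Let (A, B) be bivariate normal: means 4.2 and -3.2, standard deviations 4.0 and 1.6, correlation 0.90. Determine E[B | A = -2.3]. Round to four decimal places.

For a bivariate normal, E[B | A=x] = μ_B + ρ·(σ_B/σ_A)·(x − μ_A).
E[B | A=-2.3] = -3.2 + (0.90)·(1.6/4.0)·(-2.3 − (4.2)) = -3.2 + (0.36)·(-6.5) = -5.5400.

-5.5400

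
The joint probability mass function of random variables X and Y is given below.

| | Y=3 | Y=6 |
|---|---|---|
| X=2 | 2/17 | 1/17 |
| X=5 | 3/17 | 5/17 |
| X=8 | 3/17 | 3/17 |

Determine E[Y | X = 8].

P(X = 8) = 6/17.
Σ Y·P over the event = 3·(3/17) + 6·(3/17) = 27/17.
E[Y | X = 8] = (27/17) / (6/17) = 9/2.

9/2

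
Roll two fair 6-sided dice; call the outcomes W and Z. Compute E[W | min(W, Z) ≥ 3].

P(min(W, Z) ≥ 3) = 4/9.
Summing W·P(x,y) over outcomes with min(W, Z) ≥ 3 gives 2.
E[W | min(W, Z) ≥ 3] = (2) / (4/9) = 9/2.

9/2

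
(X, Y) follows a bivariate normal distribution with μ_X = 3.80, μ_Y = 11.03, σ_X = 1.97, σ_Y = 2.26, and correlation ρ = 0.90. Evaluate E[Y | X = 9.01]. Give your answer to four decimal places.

16.4093

For a bivariate normal, E[Y | X=x] = μ_Y + ρ·(σ_Y/σ_X)·(x − μ_X).
E[Y | X=9.01] = 11.03 + (0.90)·(2.26/1.97)·(9.01 − (3.80)) = 11.03 + (1.0325)·(5.21) = 16.4093.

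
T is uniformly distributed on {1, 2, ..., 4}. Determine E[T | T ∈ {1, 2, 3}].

P(T ∈ {1, 2, 3}) = 3/4.
Σ over the event: 1·1/4 + 2·1/4 + 3·1/4 = 3/2.
E[T | T ∈ {1, 2, 3}] = (3/2) / (3/4) = 2.

2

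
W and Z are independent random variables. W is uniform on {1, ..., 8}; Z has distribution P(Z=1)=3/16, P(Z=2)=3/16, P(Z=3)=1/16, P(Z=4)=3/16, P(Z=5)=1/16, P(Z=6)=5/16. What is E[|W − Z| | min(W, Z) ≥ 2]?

P(min(W, Z) ≥ 2) = 91/128.
Summing |W−Z|·P(x,y) over outcomes with min(W, Z) ≥ 2 gives 195/128.
E[|W − Z| | min(W, Z) ≥ 2] = (195/128) / (91/128) = 15/7.

15/7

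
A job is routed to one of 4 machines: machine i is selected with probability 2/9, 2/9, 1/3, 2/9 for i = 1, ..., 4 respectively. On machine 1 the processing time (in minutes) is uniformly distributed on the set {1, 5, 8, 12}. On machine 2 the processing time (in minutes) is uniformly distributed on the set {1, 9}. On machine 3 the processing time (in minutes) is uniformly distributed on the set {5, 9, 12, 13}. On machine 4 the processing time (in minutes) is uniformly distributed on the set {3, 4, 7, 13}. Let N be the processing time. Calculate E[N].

E[N | machine 1] = (1+5+8+12)/4 = 13/2.
E[N | machine 2] = (1+9)/2 = 5.
E[N | machine 3] = (5+9+12+13)/4 = 39/4.
E[N | machine 4] = (3+4+7+13)/4 = 27/4.
E[N] = (2/9)·(13/2) + (2/9)·(5) + (1/3)·(39/4) + (2/9)·(27/4) = 263/36.

263/36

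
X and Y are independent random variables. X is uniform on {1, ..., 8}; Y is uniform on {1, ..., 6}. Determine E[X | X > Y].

160/27

P(X > Y) = 9/16.
Summing X·P(x,y) over outcomes with X > Y gives 10/3.
E[X | X > Y] = (10/3) / (9/16) = 160/27.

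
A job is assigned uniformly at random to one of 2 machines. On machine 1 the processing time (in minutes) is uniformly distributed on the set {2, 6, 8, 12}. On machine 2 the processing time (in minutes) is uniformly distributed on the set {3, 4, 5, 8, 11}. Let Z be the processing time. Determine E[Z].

E[Z | machine 1] = (2+6+8+12)/4 = 7.
E[Z | machine 2] = (3+4+5+8+11)/5 = 31/5.
By the law of total expectation,
E[Z] = (1/2)·(7) + (1/2)·(31/5) = 33/5.

33/5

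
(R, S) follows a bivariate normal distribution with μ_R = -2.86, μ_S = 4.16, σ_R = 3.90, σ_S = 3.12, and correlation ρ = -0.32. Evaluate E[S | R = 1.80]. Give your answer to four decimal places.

2.9670

For a bivariate normal, E[S | R=x] = μ_S + ρ·(σ_S/σ_R)·(x − μ_R).
E[S | R=1.80] = 4.16 + (-0.32)·(3.12/3.90)·(1.80 − (-2.86)) = 4.16 + (-0.256)·(4.66) = 2.9670.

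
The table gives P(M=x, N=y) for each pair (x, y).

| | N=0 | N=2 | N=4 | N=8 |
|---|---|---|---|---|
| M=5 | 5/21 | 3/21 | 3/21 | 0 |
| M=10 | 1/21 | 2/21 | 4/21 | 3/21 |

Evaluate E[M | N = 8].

10

P(N = 8) = 1/7.
Summing M·P(M=x,N=y) over the conditioning event gives 10/7.
E[M | N = 8] = (10/7) / (1/7) = 10.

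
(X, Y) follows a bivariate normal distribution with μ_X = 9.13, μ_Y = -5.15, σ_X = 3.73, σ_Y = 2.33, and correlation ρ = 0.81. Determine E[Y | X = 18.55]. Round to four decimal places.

-0.3837

The regression of Y on X has slope ρ·σ_Y/σ_X and passes through (μ_X, μ_Y).
E[Y | X=18.55] = -5.15 + (0.81)·(2.33/3.73)·(18.55 − (9.13)) = -5.15 + (0.50598)·(9.42) = -0.3837.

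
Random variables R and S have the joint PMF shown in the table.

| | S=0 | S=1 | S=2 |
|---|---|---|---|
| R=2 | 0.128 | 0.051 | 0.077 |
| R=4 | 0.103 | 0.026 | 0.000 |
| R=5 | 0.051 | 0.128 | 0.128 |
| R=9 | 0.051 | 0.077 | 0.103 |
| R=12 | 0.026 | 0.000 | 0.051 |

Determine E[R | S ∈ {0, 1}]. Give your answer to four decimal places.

5.0437

P(S ∈ {0, 1}) = 0.641.
Summing R·P(R=x,S=y) over the conditioning event gives 3.233.
E[R | S ∈ {0, 1}] = (3.233) / (0.641) = 5.0437.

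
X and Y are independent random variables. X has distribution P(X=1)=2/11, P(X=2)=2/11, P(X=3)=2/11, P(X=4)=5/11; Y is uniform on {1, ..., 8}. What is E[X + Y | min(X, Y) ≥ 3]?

129/14

P(min(X, Y) ≥ 3) = 21/44.
Summing (X+Y)·P(x,y) over outcomes with min(X, Y) ≥ 3 gives 387/88.
E[X + Y | min(X, Y) ≥ 3] = (387/88) / (21/44) = 129/14.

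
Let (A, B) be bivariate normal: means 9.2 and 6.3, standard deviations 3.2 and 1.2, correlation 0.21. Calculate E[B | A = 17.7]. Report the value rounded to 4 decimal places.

6.9694

For a bivariate normal, E[B | A=x] = μ_B + ρ·(σ_B/σ_A)·(x − μ_A).
E[B | A=17.7] = 6.3 + (0.21)·(1.2/3.2)·(17.7 − (9.2)) = 6.3 + (0.07875)·(8.5) = 6.9694.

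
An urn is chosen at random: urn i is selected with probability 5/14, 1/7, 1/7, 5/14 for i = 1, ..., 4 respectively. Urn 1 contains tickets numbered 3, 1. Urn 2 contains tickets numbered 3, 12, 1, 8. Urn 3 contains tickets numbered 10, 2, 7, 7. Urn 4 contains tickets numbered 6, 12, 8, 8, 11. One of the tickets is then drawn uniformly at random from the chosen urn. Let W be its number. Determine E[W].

E[W | urn 1] = (3+1)/2 = 2.
E[W | urn 2] = (3+12+1+8)/4 = 6.
E[W | urn 3] = (10+2+7+7)/4 = 13/2.
E[W | urn 4] = (6+12+8+8+11)/5 = 9.
By the law of total expectation,
E[W] = (5/14)·(2) + (1/7)·(6) + (1/7)·(13/2) + (5/14)·(9) = 40/7.

40/7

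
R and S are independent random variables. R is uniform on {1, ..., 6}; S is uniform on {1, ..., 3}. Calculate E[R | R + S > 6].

16/3

Outcomes with R + S > 6: (4,3), (5,2), (5,3), (6,1), (6,2), (6,3), each with probability 1/18.
E[R | R + S > 6] = (4 + 5 + 5 + 6 + 6 + 6) / 6 = 16/3.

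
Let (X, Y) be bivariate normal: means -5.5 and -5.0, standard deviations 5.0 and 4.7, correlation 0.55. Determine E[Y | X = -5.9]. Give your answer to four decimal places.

For a bivariate normal, E[Y | X=x] = μ_Y + ρ·(σ_Y/σ_X)·(x − μ_X).
E[Y | X=-5.9] = -5.0 + (0.55)·(4.7/5.0)·(-5.9 − (-5.5)) = -5.0 + (0.517)·(-0.4) = -5.2068.

-5.2068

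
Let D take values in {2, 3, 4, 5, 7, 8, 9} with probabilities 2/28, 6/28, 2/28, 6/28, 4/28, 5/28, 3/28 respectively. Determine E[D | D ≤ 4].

P(D ≤ 4) = 5/14.
Σ over the event: 2·1/14 + 3·3/14 + 4·1/14 = 15/14.
E[D | D ≤ 4] = (15/14) / (5/14) = 3.

3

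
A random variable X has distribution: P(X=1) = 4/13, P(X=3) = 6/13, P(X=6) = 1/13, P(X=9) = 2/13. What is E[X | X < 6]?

11/5

P(X < 6) = 10/13.
Σ over the event: 1·4/13 + 3·6/13 = 22/13.
E[X | X < 6] = (22/13) / (10/13) = 11/5.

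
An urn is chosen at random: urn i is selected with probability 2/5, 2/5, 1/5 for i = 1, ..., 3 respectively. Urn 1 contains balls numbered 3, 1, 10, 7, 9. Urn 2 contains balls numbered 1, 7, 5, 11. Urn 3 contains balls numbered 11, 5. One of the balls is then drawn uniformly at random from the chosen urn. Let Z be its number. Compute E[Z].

E[Z | urn 1] = (3+1+10+7+9)/5 = 6.
E[Z | urn 2] = (1+7+5+11)/4 = 6.
E[Z | urn 3] = (11+5)/2 = 8.
By the law of total expectation,
E[Z] = (2/5)·(6) + (2/5)·(6) + (1/5)·(8) = 32/5.

32/5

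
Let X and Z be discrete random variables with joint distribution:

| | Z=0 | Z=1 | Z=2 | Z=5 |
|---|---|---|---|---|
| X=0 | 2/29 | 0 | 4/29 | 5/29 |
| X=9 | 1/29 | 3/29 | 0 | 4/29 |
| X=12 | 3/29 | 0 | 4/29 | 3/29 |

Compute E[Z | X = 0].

3

P(X = 0) = 11/29.
Summing Z·P(X=x,Z=y) over the conditioning event gives 33/29.
E[Z | X = 0] = (33/29) / (11/29) = 3.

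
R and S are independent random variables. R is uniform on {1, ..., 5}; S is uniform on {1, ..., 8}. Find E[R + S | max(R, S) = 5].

Outcomes with max(R, S) = 5: (1,5), (2,5), (3,5), (4,5), (5,1), (5,2), (5,3), (5,4), (5,5), each with probability 1/40.
E[R + S | max(R, S) = 5] = (6 + 7 + 8 + 9 + 6 + 7 + 8 + 9 + 10) / 9 = 70/9.

70/9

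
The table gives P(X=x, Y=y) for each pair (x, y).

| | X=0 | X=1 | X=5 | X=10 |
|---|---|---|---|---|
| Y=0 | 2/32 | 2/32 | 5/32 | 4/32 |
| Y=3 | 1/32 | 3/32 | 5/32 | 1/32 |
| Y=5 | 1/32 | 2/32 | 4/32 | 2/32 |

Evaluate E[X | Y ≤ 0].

P(Y ≤ 0) = 13/32.
Σ X·P over the event = 0·(2/32) + 1·(2/32) + 5·(5/32) + 10·(4/32) = 67/32.
E[X | Y ≤ 0] = (67/32) / (13/32) = 67/13.

67/13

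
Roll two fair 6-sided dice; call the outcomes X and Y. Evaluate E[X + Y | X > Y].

P(X > Y) = 5/12.
Summing (X+Y)·P(x,y) over outcomes with X > Y gives 35/12.
E[X + Y | X > Y] = (35/12) / (5/12) = 7.

7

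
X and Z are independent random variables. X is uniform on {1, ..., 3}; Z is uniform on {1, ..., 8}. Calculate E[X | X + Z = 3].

3/2

Outcomes with X + Z = 3: (1,2), (2,1), each with probability 1/24.
E[X | X + Z = 3] = (1 + 2) / 2 = 3/2.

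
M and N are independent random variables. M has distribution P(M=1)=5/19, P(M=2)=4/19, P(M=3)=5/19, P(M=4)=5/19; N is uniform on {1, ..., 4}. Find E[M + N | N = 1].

P(N = 1) = 1/4.
Summing (M+N)·P(x,y) over outcomes with N = 1 gives 67/76.
E[M + N | N = 1] = (67/76) / (1/4) = 67/19.

67/19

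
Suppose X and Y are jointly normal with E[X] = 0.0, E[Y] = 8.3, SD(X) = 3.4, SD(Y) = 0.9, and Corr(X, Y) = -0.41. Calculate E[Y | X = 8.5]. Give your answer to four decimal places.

7.3775

E[Y | X=x] = μ_Y + ρ(σ_Y/σ_X)(x − μ_X) for jointly normal variables.
E[Y | X=8.5] = 8.3 + (-0.41)·(0.9/3.4)·(8.5 − (0.0)) = 8.3 + (-0.10853)·(8.5) = 7.3775.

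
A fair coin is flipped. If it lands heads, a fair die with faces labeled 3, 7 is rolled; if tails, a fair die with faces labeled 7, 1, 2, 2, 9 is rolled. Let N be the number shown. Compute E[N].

E[N | heads] = (3+7)/2 = 5.
E[N | tails] = (7+1+2+2+9)/5 = 21/5.
By the law of total expectation,
E[N] = (1/2)·(5) + (1/2)·(21/5) = 23/5.

23/5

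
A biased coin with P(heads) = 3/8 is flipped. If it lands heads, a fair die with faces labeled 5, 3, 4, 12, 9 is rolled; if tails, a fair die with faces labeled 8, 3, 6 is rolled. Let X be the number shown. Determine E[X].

E[X | heads] = (5+3+4+12+9)/5 = 33/5.
E[X | tails] = (8+3+6)/3 = 17/3.
E[X] = (3/8)·(33/5) + (5/8)·(17/3) = 361/60.

361/60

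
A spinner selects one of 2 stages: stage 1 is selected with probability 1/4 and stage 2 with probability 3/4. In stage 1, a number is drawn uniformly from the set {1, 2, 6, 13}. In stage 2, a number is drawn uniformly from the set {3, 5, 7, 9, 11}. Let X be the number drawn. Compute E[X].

E[X | stage 1] = (1+2+6+13)/4 = 11/2.
E[X | stage 2] = (3+5+7+9+11)/5 = 7.
By the law of total expectation,
E[X] = (1/4)·(11/2) + (3/4)·(7) = 53/8.

53/8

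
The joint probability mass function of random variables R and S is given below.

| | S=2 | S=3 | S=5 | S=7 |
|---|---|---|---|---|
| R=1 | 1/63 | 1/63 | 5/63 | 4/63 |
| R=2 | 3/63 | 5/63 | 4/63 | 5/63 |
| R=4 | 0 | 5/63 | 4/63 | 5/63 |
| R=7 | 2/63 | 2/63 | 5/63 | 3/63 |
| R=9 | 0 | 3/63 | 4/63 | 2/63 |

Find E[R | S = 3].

P(S = 3) = 16/63.
Summing R·P(R=x,S=y) over the conditioning event gives 8/7.
E[R | S = 3] = (8/7) / (16/63) = 9/2.

9/2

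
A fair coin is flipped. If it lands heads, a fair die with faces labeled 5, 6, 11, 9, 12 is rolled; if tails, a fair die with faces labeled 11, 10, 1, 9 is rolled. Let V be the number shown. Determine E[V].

327/40

E[V | heads] = (5+6+11+9+12)/5 = 43/5.
E[V | tails] = (11+10+1+9)/4 = 31/4.
E[V] = (1/2)·(43/5) + (1/2)·(31/4) = 327/40.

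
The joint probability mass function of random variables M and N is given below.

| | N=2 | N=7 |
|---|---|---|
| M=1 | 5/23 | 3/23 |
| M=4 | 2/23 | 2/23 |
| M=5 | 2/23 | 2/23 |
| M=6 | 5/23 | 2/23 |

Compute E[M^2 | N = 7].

P(N = 7) = 9/23.
Σ M^2·P over the event = 1·(3/23) + 16·(2/23) + 25·(2/23) + 36·(2/23) = 157/23.
E[M^2 | N = 7] = (157/23) / (9/23) = 157/9.

157/9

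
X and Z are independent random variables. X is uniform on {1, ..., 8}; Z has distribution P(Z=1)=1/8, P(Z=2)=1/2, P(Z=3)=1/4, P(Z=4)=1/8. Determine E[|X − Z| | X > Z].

152/45

P(X > Z) = 45/64.
Summing |X−Z|·P(x,y) over outcomes with X > Z gives 19/8.
E[|X − Z| | X > Z] = (19/8) / (45/64) = 152/45.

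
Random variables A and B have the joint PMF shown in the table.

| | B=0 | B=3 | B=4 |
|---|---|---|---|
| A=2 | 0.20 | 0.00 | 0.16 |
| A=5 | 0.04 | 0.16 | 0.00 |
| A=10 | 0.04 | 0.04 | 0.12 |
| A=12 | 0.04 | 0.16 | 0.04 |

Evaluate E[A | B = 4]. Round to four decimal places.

6.2500

P(B = 4) = 0.32.
Σ A·P over the event = 2·(0.16) + 10·(0.12) + 12·(0.04) = 2.00.
E[A | B = 4] = (2.00) / (0.32) = 6.2500.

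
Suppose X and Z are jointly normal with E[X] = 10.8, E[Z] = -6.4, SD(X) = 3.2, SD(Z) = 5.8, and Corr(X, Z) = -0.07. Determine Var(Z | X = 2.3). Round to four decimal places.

33.4752

The conditional variance in a bivariate normal is σ_Z²(1 − ρ²), independent of x.
Var(Z | X=2.3) = (5.8)²·(1 − (-0.07)²) = 33.64·0.9951 = 33.4752.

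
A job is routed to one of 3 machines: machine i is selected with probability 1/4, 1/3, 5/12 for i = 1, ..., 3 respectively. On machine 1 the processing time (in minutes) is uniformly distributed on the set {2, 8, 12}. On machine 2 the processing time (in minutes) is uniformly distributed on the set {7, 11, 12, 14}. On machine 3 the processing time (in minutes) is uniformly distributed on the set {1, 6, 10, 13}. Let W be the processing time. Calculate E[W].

E[W | machine 1] = (2+8+12)/3 = 22/3.
E[W | machine 2] = (7+11+12+14)/4 = 11.
E[W | machine 3] = (1+6+10+13)/4 = 15/2.
E[W] = (1/4)·(22/3) + (1/3)·(11) + (5/12)·(15/2) = 69/8.

69/8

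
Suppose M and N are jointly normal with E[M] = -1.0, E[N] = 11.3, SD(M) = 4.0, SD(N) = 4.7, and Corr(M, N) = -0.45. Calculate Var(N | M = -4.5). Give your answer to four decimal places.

For a bivariate normal, Var(N | M=x) = σ_N²(1 − ρ²).
Var(N | M=-4.5) = (4.7)²·(1 − (-0.45)²) = 22.09·0.7975 = 17.6168.

17.6168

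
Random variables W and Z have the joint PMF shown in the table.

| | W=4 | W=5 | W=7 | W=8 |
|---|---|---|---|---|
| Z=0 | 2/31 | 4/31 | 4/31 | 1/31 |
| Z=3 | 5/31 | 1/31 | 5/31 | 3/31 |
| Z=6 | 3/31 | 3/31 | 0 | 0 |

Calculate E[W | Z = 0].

P(Z = 0) = 11/31.
Σ W·P over the event = 4·(2/31) + 5·(4/31) + 7·(4/31) + 8·(1/31) = 64/31.
E[W | Z = 0] = (64/31) / (11/31) = 64/11.

64/11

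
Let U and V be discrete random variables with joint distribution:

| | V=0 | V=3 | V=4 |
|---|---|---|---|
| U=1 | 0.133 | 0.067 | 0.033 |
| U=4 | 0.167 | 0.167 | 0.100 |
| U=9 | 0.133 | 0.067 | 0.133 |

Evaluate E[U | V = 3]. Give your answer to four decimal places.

4.4452

P(V = 3) = 0.301.
Σ U·P over the event = 1·(0.067) + 4·(0.167) + 9·(0.067) = 1.338.
E[U | V = 3] = (1.338) / (0.301) = 4.4452.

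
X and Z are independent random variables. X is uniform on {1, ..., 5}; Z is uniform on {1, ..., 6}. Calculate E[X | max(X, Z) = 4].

P(max(X, Z) = 4) = 7/30.
Summing X·P(x,y) over outcomes with max(X, Z) = 4 gives 11/15.
E[X | max(X, Z) = 4] = (11/15) / (7/30) = 22/7.

22/7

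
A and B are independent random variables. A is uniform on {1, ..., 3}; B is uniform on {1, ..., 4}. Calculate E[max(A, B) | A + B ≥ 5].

Outcomes with A + B ≥ 5: (1,4), (2,3), (2,4), (3,2), (3,3), (3,4), each with probability 1/12.
E[max(A, B) | A + B ≥ 5] = (4 + 3 + 4 + 3 + 3 + 4) / 6 = 7/2.

7/2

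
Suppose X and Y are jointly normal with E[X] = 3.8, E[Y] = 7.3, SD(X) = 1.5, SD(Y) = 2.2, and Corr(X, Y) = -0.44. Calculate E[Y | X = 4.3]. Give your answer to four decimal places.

6.9773

E[Y | X=x] = μ_Y + ρ(σ_Y/σ_X)(x − μ_X) for jointly normal variables.
E[Y | X=4.3] = 7.3 + (-0.44)·(2.2/1.5)·(4.3 − (3.8)) = 7.3 + (-0.64533)·(0.5) = 6.9773.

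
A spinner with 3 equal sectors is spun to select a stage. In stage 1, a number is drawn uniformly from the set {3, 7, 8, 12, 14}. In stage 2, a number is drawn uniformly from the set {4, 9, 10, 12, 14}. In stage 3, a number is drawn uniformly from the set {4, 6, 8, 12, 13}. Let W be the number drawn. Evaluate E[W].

136/15

E[W | stage 1] = (3+7+8+12+14)/5 = 44/5.
E[W | stage 2] = (4+9+10+12+14)/5 = 49/5.
E[W | stage 3] = (4+6+8+12+13)/5 = 43/5.
By the law of total expectation,
E[W] = (1/3)·(44/5) + (1/3)·(49/5) + (1/3)·(43/5) = 136/15.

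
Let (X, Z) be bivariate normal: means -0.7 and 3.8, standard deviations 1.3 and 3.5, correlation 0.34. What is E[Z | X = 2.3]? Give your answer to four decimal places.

6.5462

The regression of Z on X has slope ρ·σ_Z/σ_X and passes through (μ_X, μ_Z).
E[Z | X=2.3] = 3.8 + (0.34)·(3.5/1.3)·(2.3 − (-0.7)) = 3.8 + (0.915385)·(3) = 6.5462.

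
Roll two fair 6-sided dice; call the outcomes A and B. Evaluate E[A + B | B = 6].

19/2

Outcomes with B = 6: (1,6), (2,6), (3,6), (4,6), (5,6), (6,6), each with probability 1/36.
E[A + B | B = 6] = (7 + 8 + 9 + 10 + 11 + 12) / 6 = 19/2.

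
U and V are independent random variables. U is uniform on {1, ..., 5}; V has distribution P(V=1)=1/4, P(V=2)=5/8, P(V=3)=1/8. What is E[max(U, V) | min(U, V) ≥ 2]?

85/24

P(min(U, V) ≥ 2) = 3/5.
Summing max(U,V)·P(x,y) over outcomes with min(U, V) ≥ 2 gives 17/8.
E[max(U, V) | min(U, V) ≥ 2] = (17/8) / (3/5) = 85/24.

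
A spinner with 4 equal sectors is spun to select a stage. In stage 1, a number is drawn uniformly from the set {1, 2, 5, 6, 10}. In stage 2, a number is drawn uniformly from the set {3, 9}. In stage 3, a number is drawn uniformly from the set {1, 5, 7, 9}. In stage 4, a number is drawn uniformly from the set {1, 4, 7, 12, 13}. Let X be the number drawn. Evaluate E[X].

E[X | stage 1] = (1+2+5+6+10)/5 = 24/5.
E[X | stage 2] = (3+9)/2 = 6.
E[X | stage 3] = (1+5+7+9)/4 = 11/2.
E[X | stage 4] = (1+4+7+12+13)/5 = 37/5.
E[X] = (1/4)·(24/5) + (1/4)·(6) + (1/4)·(11/2) + (1/4)·(37/5) = 237/40.

237/40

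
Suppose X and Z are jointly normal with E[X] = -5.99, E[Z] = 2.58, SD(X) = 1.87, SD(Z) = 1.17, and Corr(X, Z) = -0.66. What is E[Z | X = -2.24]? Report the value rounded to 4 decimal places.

The regression of Z on X has slope ρ·σ_Z/σ_X and passes through (μ_X, μ_Z).
E[Z | X=-2.24] = 2.58 + (-0.66)·(1.17/1.87)·(-2.24 − (-5.99)) = 2.58 + (-0.41294)·(3.75) = 1.0315.

1.0315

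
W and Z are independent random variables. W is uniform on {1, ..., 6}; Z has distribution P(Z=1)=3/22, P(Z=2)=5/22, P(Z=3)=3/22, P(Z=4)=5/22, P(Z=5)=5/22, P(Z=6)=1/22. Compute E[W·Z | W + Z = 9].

136/7

P(W + Z = 9) = 7/66.
Summing WZ·P(x,y) over outcomes with W + Z = 9 gives 68/33.
E[W·Z | W + Z = 9] = (68/33) / (7/66) = 136/7.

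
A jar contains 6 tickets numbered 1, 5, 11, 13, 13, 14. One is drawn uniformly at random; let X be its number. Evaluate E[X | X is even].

14

P(X is even) = 1/6.
Σ over the event: 14·1/6 = 7/3.
E[X | X is even] = (7/3) / (1/6) = 14.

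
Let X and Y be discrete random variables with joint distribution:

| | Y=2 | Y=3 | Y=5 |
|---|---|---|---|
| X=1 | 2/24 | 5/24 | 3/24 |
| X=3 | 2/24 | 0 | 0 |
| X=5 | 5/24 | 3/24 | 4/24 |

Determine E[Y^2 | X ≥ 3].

155/14

P(X ≥ 3) = 7/12.
Summing Y^2·P(X=x,Y=y) over the conditioning event gives 155/24.
E[Y^2 | X ≥ 3] = (155/24) / (7/12) = 155/14.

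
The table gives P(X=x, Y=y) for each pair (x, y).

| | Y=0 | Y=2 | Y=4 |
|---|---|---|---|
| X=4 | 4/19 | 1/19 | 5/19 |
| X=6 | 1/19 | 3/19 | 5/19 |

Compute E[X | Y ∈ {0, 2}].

44/9

P(Y ∈ {0, 2}) = 9/19.
Σ X·P over the event = 4·(4/19) + 4·(1/19) + 6·(1/19) + 6·(3/19) = 44/19.
E[X | Y ∈ {0, 2}] = (44/19) / (9/19) = 44/9.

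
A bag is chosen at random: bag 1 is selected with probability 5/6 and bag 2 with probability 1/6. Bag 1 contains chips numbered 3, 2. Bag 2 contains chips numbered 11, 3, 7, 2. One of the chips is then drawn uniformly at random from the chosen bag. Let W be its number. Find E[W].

73/24

E[W | bag 1] = (3+2)/2 = 5/2.
E[W | bag 2] = (11+3+7+2)/4 = 23/4.
E[W] = (5/6)·(5/2) + (1/6)·(23/4) = 73/24.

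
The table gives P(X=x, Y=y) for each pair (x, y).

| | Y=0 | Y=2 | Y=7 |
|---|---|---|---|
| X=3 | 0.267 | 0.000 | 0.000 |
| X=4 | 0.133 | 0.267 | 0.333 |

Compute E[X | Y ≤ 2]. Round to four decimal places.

3.5997

P(Y ≤ 2) = 0.667.
Σ X·P over the event = 3·(0.267) + 4·(0.133) + 4·(0.267) = 2.401.
E[X | Y ≤ 2] = (2.401) / (0.667) = 3.5997.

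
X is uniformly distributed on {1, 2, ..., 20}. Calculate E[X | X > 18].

Given X > 18, X is equally likely to be any of {19, 20}.
E[X | X > 18] = (19 + 20) / 2 = 39/2.

39/2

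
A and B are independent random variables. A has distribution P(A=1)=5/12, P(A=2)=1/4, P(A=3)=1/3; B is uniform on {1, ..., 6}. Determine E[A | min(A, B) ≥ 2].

P(min(A, B) ≥ 2) = 35/72.
Summing A·P(x,y) over outcomes with min(A, B) ≥ 2 gives 5/4.
E[A | min(A, B) ≥ 2] = (5/4) / (35/72) = 18/7.

18/7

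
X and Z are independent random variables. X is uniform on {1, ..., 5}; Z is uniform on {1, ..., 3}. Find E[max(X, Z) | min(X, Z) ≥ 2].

Outcomes with min(X, Z) ≥ 2: (2,2), (2,3), (3,2), (3,3), (4,2), (4,3), (5,2), (5,3), each with probability 1/15.
E[max(X, Z) | min(X, Z) ≥ 2] = (2 + 3 + 3 + 3 + 4 + 4 + 5 + 5) / 8 = 29/8.

29/8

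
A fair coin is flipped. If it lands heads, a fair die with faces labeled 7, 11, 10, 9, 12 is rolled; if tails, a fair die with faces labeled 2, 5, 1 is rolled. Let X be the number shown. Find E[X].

187/30

E[X | heads] = (7+11+10+9+12)/5 = 49/5.
E[X | tails] = (2+5+1)/3 = 8/3.
E[X] = (1/2)·(49/5) + (1/2)·(8/3) = 187/30.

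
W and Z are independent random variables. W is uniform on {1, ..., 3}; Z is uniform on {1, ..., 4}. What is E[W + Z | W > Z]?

Outcomes with W > Z: (2,1), (3,1), (3,2), each with probability 1/12.
E[W + Z | W > Z] = (3 + 4 + 5) / 3 = 4.

4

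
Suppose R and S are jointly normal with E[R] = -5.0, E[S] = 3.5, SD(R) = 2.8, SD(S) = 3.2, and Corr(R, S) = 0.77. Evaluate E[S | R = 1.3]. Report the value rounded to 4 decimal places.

9.0440

E[S | R=x] = μ_S + ρ(σ_S/σ_R)(x − μ_R) for jointly normal variables.
E[S | R=1.3] = 3.5 + (0.77)·(3.2/2.8)·(1.3 − (-5.0)) = 3.5 + (0.88)·(6.3) = 9.0440.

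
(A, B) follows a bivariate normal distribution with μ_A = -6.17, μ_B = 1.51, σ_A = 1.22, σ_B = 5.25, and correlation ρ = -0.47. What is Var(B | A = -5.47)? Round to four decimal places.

21.4739

The conditional variance in a bivariate normal is σ_B²(1 − ρ²), independent of x.
Var(B | A=-5.47) = (5.25)²·(1 − (-0.47)²) = 27.5625·0.7791 = 21.4739.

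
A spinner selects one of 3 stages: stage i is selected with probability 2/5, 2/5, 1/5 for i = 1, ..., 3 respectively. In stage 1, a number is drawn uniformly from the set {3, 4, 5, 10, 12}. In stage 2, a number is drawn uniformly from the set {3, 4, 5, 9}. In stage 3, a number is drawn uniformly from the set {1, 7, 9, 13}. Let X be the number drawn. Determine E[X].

158/25

E[X | stage 1] = (3+4+5+10+12)/5 = 34/5.
E[X | stage 2] = (3+4+5+9)/4 = 21/4.
E[X | stage 3] = (1+7+9+13)/4 = 15/2.
By the law of total expectation,
E[X] = (2/5)·(34/5) + (2/5)·(21/4) + (1/5)·(15/2) = 158/25.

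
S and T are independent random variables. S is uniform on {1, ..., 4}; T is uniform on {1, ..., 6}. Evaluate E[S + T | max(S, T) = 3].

Outcomes with max(S, T) = 3: (1,3), (2,3), (3,1), (3,2), (3,3), each with probability 1/24.
E[S + T | max(S, T) = 3] = (4 + 5 + 4 + 5 + 6) / 5 = 24/5.

24/5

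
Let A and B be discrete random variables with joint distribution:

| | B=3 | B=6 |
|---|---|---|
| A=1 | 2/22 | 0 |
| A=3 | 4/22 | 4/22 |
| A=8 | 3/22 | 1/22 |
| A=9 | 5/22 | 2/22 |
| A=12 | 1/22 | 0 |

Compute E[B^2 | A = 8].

63/4

P(A = 8) = 2/11.
Σ B^2·P over the event = 9·(3/22) + 36·(1/22) = 63/22.
E[B^2 | A = 8] = (63/22) / (2/11) = 63/4.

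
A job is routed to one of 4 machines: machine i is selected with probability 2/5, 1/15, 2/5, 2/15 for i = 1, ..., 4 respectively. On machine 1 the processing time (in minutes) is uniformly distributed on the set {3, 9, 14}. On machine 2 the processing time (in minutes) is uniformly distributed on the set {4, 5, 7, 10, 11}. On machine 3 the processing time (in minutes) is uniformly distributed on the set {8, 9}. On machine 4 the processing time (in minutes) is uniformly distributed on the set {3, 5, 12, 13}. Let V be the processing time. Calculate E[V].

E[V | machine 1] = (3+9+14)/3 = 26/3.
E[V | machine 2] = (4+5+7+10+11)/5 = 37/5.
E[V | machine 3] = (8+9)/2 = 17/2.
E[V | machine 4] = (3+5+12+13)/4 = 33/4.
By the law of total expectation,
E[V] = (2/5)·(26/3) + (1/15)·(37/5) + (2/5)·(17/2) + (2/15)·(33/4) = 423/50.

423/50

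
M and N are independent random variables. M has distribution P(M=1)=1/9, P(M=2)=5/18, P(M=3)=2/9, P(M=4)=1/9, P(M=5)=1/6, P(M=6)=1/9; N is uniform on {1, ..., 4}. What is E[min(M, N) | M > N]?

79/39

P(M > N) = 13/24.
Summing min(M,N)·P(x,y) over outcomes with M > N gives 79/72.
E[min(M, N) | M > N] = (79/72) / (13/24) = 79/39.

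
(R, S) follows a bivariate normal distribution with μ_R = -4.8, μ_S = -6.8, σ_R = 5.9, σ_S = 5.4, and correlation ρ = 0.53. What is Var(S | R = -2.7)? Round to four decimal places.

For a bivariate normal, Var(S | R=x) = σ_S²(1 − ρ²).
Var(S | R=-2.7) = (5.4)²·(1 − (0.53)²) = 29.16·0.7191 = 20.9690.

20.9690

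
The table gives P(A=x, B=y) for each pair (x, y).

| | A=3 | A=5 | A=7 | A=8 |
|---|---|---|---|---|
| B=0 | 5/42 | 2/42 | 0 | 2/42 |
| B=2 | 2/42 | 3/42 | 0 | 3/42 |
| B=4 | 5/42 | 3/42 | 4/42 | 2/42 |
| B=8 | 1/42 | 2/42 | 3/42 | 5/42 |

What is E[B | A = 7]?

40/7

P(A = 7) = 1/6.
Σ B·P over the event = 4·(4/42) + 8·(3/42) = 20/21.
E[B | A = 7] = (20/21) / (1/6) = 40/7.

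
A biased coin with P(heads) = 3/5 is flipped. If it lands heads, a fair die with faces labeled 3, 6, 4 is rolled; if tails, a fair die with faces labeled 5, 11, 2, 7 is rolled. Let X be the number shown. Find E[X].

E[X | heads] = (3+6+4)/3 = 13/3.
E[X | tails] = (5+11+2+7)/4 = 25/4.
E[X] = (3/5)·(13/3) + (2/5)·(25/4) = 51/10.

51/10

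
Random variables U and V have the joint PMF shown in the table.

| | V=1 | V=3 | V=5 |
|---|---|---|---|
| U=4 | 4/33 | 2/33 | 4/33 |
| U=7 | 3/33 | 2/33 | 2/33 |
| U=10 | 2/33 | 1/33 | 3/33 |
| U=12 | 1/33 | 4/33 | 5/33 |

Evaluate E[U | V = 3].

P(V = 3) = 3/11.
Σ U·P over the event = 4·(2/33) + 7·(2/33) + 10·(1/33) + 12·(4/33) = 80/33.
E[U | V = 3] = (80/33) / (3/11) = 80/9.

80/9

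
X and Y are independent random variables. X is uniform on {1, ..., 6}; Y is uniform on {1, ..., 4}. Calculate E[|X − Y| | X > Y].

P(X > Y) = 7/12.
Summing |X−Y|·P(x,y) over outcomes with X > Y gives 17/12.
E[|X − Y| | X > Y] = (17/12) / (7/12) = 17/7.

17/7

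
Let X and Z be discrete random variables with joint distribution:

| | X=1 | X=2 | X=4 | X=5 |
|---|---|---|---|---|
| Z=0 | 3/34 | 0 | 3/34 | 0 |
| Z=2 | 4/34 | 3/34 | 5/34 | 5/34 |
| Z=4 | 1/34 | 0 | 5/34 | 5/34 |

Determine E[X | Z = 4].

P(Z = 4) = 11/34.
Σ X·P over the event = 1·(1/34) + 4·(5/34) + 5·(5/34) = 23/17.
E[X | Z = 4] = (23/17) / (11/34) = 46/11.

46/11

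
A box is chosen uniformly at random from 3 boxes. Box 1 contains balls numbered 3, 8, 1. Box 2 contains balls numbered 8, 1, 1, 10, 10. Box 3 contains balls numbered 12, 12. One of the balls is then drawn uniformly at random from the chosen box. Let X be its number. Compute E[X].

22/3

E[X | box 1] = (3+8+1)/3 = 4.
E[X | box 2] = (8+1+1+10+10)/5 = 6.
E[X | box 3] = (12+12)/2 = 12.
By the law of total expectation,
E[X] = (1/3)·(4) + (1/3)·(6) + (1/3)·(12) = 22/3.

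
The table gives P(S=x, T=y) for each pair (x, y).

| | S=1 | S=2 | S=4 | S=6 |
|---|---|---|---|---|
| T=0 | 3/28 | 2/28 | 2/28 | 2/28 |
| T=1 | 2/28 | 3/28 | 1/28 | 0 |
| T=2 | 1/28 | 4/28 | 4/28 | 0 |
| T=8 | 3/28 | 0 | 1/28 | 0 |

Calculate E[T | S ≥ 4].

P(S ≥ 4) = 5/14.
Σ T·P over the event = 0·(2/28) + 1·(1/28) + 2·(4/28) + 8·(1/28) + 0·(2/28) = 17/28.
E[T | S ≥ 4] = (17/28) / (5/14) = 17/10.

17/10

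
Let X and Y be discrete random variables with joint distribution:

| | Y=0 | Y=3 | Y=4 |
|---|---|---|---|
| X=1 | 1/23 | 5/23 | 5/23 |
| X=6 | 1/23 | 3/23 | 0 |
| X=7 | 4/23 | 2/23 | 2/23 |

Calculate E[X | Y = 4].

P(Y = 4) = 7/23.
Σ X·P over the event = 1·(5/23) + 7·(2/23) = 19/23.
E[X | Y = 4] = (19/23) / (7/23) = 19/7.

19/7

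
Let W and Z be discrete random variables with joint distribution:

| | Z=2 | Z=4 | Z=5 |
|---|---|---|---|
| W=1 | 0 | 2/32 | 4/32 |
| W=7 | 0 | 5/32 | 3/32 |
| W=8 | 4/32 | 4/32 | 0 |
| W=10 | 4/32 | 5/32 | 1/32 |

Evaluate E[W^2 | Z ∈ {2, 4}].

P(Z ∈ {2, 4}) = 3/4.
Σ W^2·P over the event = 1·(2/32) + 49·(5/32) + 64·(4/32) + 64·(4/32) + 100·(4/32) + 100·(5/32) = 1659/32.
E[W^2 | Z ∈ {2, 4}] = (1659/32) / (3/4) = 553/8.

553/8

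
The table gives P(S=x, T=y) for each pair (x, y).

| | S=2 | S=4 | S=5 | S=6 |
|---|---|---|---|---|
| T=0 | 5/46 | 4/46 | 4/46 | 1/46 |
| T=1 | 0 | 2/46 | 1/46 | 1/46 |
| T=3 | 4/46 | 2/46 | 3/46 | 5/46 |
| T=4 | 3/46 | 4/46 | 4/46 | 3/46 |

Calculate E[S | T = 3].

61/14

P(T = 3) = 7/23.
Σ S·P over the event = 2·(4/46) + 4·(2/46) + 5·(3/46) + 6·(5/46) = 61/46.
E[S | T = 3] = (61/46) / (7/23) = 61/14.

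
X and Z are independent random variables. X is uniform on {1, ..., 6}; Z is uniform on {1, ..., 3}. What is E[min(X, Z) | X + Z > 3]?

29/15

P(X + Z > 3) = 5/6.
Summing min(X,Z)·P(x,y) over outcomes with X + Z > 3 gives 29/18.
E[min(X, Z) | X + Z > 3] = (29/18) / (5/6) = 29/15.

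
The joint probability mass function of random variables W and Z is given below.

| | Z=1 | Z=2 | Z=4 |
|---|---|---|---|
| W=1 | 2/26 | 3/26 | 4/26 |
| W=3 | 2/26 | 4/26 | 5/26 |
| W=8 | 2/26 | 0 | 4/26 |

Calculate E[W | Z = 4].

P(Z = 4) = 1/2.
Summing W·P(W=x,Z=y) over the conditioning event gives 51/26.
E[W | Z = 4] = (51/26) / (1/2) = 51/13.

51/13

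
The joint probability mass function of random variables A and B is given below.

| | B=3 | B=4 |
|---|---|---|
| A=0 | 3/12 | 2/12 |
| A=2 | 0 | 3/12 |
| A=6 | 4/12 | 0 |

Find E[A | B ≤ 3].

P(B ≤ 3) = 7/12.
Summing A·P(A=x,B=y) over the conditioning event gives 2.
E[A | B ≤ 3] = (2) / (7/12) = 24/7.

24/7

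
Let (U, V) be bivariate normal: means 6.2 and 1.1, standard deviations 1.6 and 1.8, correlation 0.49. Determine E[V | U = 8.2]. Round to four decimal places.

For a bivariate normal, E[V | U=x] = μ_V + ρ·(σ_V/σ_U)·(x − μ_U).
E[V | U=8.2] = 1.1 + (0.49)·(1.8/1.6)·(8.2 − (6.2)) = 1.1 + (0.55125)·(2) = 2.2025.

2.2025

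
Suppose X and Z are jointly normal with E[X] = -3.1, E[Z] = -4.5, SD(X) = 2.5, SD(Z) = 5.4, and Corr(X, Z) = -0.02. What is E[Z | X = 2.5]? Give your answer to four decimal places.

-4.7419

The regression of Z on X has slope ρ·σ_Z/σ_X and passes through (μ_X, μ_Z).
E[Z | X=2.5] = -4.5 + (-0.02)·(5.4/2.5)·(2.5 − (-3.1)) = -4.5 + (-0.0432)·(5.6) = -4.7419.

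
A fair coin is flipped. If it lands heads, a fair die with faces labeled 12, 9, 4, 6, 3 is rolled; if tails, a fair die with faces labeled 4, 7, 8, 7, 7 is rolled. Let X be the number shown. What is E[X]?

67/10

E[X | heads] = (12+9+4+6+3)/5 = 34/5.
E[X | tails] = (4+7+8+7+7)/5 = 33/5.
By the law of total expectation,
E[X] = (1/2)·(34/5) + (1/2)·(33/5) = 67/10.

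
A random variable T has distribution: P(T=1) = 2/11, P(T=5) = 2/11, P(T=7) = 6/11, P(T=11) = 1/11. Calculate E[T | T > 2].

P(T > 2) = 9/11.
Σ over the event: 5·2/11 + 7·6/11 + 11·1/11 = 63/11.
E[T | T > 2] = (63/11) / (9/11) = 7.

7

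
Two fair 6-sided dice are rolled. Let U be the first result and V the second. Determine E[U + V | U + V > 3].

P(U + V > 3) = 11/12.
Summing (U+V)·P(x,y) over outcomes with U + V > 3 gives 61/9.
E[U + V | U + V > 3] = (61/9) / (11/12) = 244/33.

244/33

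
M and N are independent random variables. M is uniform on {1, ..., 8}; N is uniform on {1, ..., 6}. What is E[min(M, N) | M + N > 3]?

P(M + N > 3) = 15/16.
Summing min(M,N)·P(x,y) over outcomes with M + N > 3 gives 65/24.
E[min(M, N) | M + N > 3] = (65/24) / (15/16) = 26/9.

26/9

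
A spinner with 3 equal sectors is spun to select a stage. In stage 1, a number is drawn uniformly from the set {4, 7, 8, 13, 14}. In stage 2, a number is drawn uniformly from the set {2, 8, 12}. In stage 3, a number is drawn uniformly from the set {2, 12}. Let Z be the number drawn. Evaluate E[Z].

E[Z | stage 1] = (4+7+8+13+14)/5 = 46/5.
E[Z | stage 2] = (2+8+12)/3 = 22/3.
E[Z | stage 3] = (2+12)/2 = 7.
E[Z] = (1/3)·(46/5) + (1/3)·(22/3) + (1/3)·(7) = 353/45.

353/45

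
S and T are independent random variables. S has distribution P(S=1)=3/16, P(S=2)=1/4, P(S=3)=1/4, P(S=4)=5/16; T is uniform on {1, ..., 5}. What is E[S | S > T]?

P(S > T) = 27/80.
Summing S·P(x,y) over outcomes with S > T gives 23/20.
E[S | S > T] = (23/20) / (27/80) = 92/27.

92/27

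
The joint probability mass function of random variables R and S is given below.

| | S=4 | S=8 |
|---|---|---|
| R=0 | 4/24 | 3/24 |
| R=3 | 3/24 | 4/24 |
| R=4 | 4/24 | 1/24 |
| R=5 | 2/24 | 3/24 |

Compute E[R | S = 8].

31/11

P(S = 8) = 11/24.
Summing R·P(R=x,S=y) over the conditioning event gives 31/24.
E[R | S = 8] = (31/24) / (11/24) = 31/11.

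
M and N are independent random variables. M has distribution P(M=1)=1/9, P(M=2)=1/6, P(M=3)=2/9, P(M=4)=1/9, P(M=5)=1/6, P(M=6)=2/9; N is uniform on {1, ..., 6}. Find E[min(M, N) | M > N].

P(M > N) = 49/108.
Summing min(M,N)·P(x,y) over outcomes with M > N gives 13/12.
E[min(M, N) | M > N] = (13/12) / (49/108) = 117/49.

117/49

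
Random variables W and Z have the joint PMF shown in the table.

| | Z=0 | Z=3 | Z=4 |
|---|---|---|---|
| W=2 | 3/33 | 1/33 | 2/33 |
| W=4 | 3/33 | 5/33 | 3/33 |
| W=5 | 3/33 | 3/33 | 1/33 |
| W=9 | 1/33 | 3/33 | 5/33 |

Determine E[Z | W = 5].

P(W = 5) = 7/33.
Σ Z·P over the event = 0·(3/33) + 3·(3/33) + 4·(1/33) = 13/33.
E[Z | W = 5] = (13/33) / (7/33) = 13/7.

13/7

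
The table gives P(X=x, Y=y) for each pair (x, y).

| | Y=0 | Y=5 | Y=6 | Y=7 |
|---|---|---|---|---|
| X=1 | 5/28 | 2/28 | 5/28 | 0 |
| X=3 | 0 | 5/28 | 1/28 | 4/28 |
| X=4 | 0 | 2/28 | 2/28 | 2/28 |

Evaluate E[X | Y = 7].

10/3

P(Y = 7) = 3/14.
Summing X·P(X=x,Y=y) over the conditioning event gives 5/7.
E[X | Y = 7] = (5/7) / (3/14) = 10/3.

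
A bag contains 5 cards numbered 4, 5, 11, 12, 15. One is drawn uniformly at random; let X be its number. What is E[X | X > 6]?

P(X > 6) = 3/5.
Σ over the event: 11·1/5 + 12·1/5 + 15·1/5 = 38/5.
E[X | X > 6] = (38/5) / (3/5) = 38/3.

38/3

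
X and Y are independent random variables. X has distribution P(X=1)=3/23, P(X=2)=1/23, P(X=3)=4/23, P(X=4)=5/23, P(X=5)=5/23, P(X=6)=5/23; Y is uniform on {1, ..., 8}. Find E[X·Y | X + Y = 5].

62/13

P(X + Y = 5) = 13/184.
Summing XY·P(x,y) over outcomes with X + Y = 5 gives 31/92.
E[X·Y | X + Y = 5] = (31/92) / (13/184) = 62/13.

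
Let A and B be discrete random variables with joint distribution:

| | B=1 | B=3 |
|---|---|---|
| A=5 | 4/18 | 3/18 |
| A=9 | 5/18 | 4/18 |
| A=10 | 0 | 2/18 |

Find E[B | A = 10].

3

P(A = 10) = 1/9.
Summing B·P(A=x,B=y) over the conditioning event gives 1/3.
E[B | A = 10] = (1/3) / (1/9) = 3.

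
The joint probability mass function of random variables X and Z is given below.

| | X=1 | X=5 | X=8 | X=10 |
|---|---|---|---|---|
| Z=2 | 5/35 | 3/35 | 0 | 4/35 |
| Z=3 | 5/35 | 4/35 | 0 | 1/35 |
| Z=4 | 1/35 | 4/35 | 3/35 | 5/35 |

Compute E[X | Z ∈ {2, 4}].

P(Z ∈ {2, 4}) = 5/7.
Σ X·P over the event = 1·(5/35) + 1·(1/35) + 5·(3/35) + 5·(4/35) + 8·(3/35) + 10·(4/35) + 10·(5/35) = 31/7.
E[X | Z ∈ {2, 4}] = (31/7) / (5/7) = 31/5.

31/5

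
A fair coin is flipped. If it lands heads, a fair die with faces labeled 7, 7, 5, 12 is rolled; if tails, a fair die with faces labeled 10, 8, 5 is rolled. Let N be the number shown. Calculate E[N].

E[N | heads] = (7+7+5+12)/4 = 31/4.
E[N | tails] = (10+8+5)/3 = 23/3.
E[N] = (1/2)·(31/4) + (1/2)·(23/3) = 185/24.

185/24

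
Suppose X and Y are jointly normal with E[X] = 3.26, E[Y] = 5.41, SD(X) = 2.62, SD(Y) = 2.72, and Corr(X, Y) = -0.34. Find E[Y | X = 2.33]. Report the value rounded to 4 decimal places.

5.7383

For a bivariate normal, E[Y | X=x] = μ_Y + ρ·(σ_Y/σ_X)·(x − μ_X).
E[Y | X=2.33] = 5.41 + (-0.34)·(2.72/2.62)·(2.33 − (3.26)) = 5.41 + (-0.35298)·(-0.93) = 5.7383.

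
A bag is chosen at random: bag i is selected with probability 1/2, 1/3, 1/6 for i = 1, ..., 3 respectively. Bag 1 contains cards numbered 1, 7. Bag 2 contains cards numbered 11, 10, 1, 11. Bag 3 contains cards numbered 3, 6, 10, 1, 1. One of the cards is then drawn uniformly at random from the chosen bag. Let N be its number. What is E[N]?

109/20

E[N | bag 1] = (1+7)/2 = 4.
E[N | bag 2] = (11+10+1+11)/4 = 33/4.
E[N | bag 3] = (3+6+10+1+1)/5 = 21/5.
By the law of total expectation,
E[N] = (1/2)·(4) + (1/3)·(33/4) + (1/6)·(21/5) = 109/20.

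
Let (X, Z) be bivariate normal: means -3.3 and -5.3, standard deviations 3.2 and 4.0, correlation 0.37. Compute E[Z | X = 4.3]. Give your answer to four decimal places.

-1.7850

E[Z | X=x] = μ_Z + ρ(σ_Z/σ_X)(x − μ_X) for jointly normal variables.
E[Z | X=4.3] = -5.3 + (0.37)·(4.0/3.2)·(4.3 − (-3.3)) = -5.3 + (0.4625)·(7.6) = -1.7850.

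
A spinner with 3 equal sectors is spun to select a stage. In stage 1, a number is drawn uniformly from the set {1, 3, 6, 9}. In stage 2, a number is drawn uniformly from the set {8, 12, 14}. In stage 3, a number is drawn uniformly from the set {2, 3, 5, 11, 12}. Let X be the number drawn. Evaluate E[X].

E[X | stage 1] = (1+3+6+9)/4 = 19/4.
E[X | stage 2] = (8+12+14)/3 = 34/3.
E[X | stage 3] = (2+3+5+11+12)/5 = 33/5.
E[X] = (1/3)·(19/4) + (1/3)·(34/3) + (1/3)·(33/5) = 1361/180.

1361/180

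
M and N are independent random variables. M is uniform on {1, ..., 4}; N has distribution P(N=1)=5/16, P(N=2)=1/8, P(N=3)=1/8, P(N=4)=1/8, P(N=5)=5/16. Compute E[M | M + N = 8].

P(M + N = 8) = 7/64.
Summing M·P(x,y) over outcomes with M + N = 8 gives 23/64.
E[M | M + N = 8] = (23/64) / (7/64) = 23/7.

23/7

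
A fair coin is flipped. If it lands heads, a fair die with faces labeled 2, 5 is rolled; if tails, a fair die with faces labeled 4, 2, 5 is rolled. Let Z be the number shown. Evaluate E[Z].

E[Z | heads] = (2+5)/2 = 7/2.
E[Z | tails] = (4+2+5)/3 = 11/3.
By the law of total expectation,
E[Z] = (1/2)·(7/2) + (1/2)·(11/3) = 43/12.

43/12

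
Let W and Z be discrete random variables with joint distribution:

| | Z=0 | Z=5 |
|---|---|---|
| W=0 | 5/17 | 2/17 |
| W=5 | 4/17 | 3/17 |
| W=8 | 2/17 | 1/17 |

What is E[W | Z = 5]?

23/6

P(Z = 5) = 6/17.
Σ W·P over the event = 0·(2/17) + 5·(3/17) + 8·(1/17) = 23/17.
E[W | Z = 5] = (23/17) / (6/17) = 23/6.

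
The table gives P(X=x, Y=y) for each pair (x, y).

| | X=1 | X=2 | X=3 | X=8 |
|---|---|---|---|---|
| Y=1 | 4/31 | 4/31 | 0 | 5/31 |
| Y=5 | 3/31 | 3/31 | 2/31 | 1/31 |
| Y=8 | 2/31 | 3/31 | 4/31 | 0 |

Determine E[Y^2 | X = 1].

23

P(X = 1) = 9/31.
Σ Y^2·P over the event = 1·(4/31) + 25·(3/31) + 64·(2/31) = 207/31.
E[Y^2 | X = 1] = (207/31) / (9/31) = 23.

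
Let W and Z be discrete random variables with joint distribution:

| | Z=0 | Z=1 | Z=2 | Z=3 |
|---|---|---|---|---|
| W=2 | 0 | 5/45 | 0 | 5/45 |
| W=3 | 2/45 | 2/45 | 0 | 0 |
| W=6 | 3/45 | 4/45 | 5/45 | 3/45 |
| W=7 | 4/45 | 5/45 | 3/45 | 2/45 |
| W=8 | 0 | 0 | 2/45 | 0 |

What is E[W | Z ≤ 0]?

P(Z ≤ 0) = 1/5.
Σ W·P over the event = 3·(2/45) + 6·(3/45) + 7·(4/45) = 52/45.
E[W | Z ≤ 0] = (52/45) / (1/5) = 52/9.

52/9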